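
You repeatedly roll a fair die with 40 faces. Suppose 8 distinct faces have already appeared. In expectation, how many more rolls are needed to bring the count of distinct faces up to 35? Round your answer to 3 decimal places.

71.006

The wait to go from k to k+1 distinct faces is geometric with mean 40/(40-k).
Sum over k = 8,...,34: E = 40/32 + 40/31 + 40/30 + ... + 40/7 + 40/6 = 71.0065.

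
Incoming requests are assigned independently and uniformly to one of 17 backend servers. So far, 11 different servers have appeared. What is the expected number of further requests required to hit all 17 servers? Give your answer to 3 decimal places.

With k distinct servers already seen, the next new one takes an expected 17/(17-k) requests.
Sum over k = 11,...,16: E = 17/6 + 17/5 + 17/4 + 17/3 + 17/2 + 17/1 = 41.6500.

41.650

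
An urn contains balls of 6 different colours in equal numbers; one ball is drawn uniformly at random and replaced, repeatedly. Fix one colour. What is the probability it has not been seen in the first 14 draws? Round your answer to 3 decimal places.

0.078

On each draw the fixed colour fails to appear with probability 5/6.
P(still missing after 14) = (5/6)^14 = 0.0779.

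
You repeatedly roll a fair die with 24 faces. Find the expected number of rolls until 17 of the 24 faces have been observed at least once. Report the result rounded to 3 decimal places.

28.394

Going from k to k+1 distinct takes a geometric number of rolls with mean 24/(24-k).
Sum over k = 0,...,16: E = 24/24 + 24/23 + 24/22 + ... + 24/9 + 24/8 = 28.3944.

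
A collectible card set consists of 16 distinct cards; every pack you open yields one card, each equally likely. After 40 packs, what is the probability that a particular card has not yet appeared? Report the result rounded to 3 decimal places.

0.076

Each pack misses the fixed card with probability (16-1)/16 = 15/16, independently.
P(still missing after 40) = (15/16)^40 = 0.0757.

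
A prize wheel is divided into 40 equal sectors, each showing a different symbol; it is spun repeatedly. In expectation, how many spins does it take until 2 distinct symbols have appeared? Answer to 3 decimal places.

2.026

With k distinct symbols already seen, the next new one arrives after an expected 40/(40-k) spins.
Sum over k = 0,...,1: E = 40/40 + 40/39 = 2.0256.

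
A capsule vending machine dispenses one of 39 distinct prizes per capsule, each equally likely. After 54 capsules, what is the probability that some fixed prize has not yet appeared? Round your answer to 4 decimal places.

Each capsule misses the fixed prize with probability (39-1)/39 = 38/39, independently.
P(still missing after 54) = (38/39)^54 = 0.24594.

0.2459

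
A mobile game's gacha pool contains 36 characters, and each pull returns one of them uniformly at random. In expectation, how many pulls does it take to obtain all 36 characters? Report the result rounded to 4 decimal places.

150.2841

The wait to go from k to k+1 distinct characters is geometric with mean 36/(36-k).
E[T] = 36/36 + 36/35 + 36/34 + ... + 36/2 + 36/1 = 36·H_{36}.
H_{36} = 4.17456, so E[T] = 150.28413.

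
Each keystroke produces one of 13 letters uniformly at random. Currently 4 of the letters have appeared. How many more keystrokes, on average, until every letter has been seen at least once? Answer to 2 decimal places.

36.78

With k distinct letters already seen, the next new one takes an expected 13/(13-k) keystrokes.
Sum over k = 4,...,12: E = 13/9 + 13/8 + 13/7 + ... + 13/2 + 13/1 = 36.777.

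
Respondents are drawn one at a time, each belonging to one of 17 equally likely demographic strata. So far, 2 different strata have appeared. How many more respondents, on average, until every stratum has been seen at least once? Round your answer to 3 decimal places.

56.410

From k distinct to k+1 distinct takes on average 17/(17-k) respondents.
Sum over k = 2,...,16: E = 17/15 + 17/14 + 17/13 + ... + 17/2 + 17/1 = 56.4099.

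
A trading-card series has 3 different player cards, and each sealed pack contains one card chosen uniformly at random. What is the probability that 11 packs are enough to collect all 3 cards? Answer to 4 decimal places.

By inclusion–exclusion over which cards are missing,
P(all seen) = Σ_{j=0}^{3} (-1)^j C(3,j)((3-j)/3)^11
= 1.00000 - 0.03468 + 0.00002 - 0.00000
= 0.96533.

0.9653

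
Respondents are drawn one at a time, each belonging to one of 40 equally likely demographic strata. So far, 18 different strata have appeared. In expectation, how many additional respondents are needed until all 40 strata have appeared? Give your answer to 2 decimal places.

147.63

The wait to go from k to k+1 distinct strata is geometric with mean 40/(40-k).
Sum over k = 18,...,39: E = 40/22 + 40/21 + 40/20 + ... + 40/2 + 40/1 = 147.633.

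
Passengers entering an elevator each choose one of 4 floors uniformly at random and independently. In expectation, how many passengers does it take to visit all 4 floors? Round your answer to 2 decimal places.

The wait to go from k to k+1 distinct floors is geometric with mean 4/(4-k).
E[T] = 4/4 + 4/3 + 4/2 + 4/1 = 4·H_{4}.
H_{4} = 2.083, so E[T] = 8.333.

8.33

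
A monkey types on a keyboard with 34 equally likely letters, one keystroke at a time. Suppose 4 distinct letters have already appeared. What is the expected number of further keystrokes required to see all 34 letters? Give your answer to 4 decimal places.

From k distinct to k+1 distinct takes on average 34/(34-k) keystrokes.
Sum over k = 4,...,33: E = 34/30 + 34/29 + 34/28 + ... + 34/2 + 34/1 = 135.82956.

135.8296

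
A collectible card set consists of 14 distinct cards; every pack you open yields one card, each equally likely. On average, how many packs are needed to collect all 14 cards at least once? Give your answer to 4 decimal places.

Split into phases: going from k distinct to k+1 distinct takes on average 14/(14-k) packs.
E[T] = 14/14 + 14/13 + 14/12 + ... + 14/2 + 14/1 = 14·H_{14}.
H_{14} = 3.25156, so E[T] = 45.52187.

45.5219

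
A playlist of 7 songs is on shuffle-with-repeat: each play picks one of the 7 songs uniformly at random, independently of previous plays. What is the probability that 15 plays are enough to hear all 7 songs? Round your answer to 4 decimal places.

0.4339

By inclusion–exclusion over which songs are missing,
P(all seen) = Σ_{j=0}^{7} (-1)^j C(7,j)((7-j)/7)^15
= 1.00000 - 0.69326 + 0.13499 - 0.00792 + 0.00011 - 0.00000 + 0.00000 - 0.00000
= 0.43392.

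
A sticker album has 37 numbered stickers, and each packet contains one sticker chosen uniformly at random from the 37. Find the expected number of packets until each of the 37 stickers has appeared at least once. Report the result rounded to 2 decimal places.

155.46

After k distinct stickers have appeared, the next packet gives a new one with probability (37-k)/37, so the expected wait for the (k+1)-th is 37/(37-k).
E[T] = 37/37 + 37/36 + 37/35 + ... + 37/2 + 37/1 = 37·H_{37}.
H_{37} = 4.202, so E[T] = 155.459.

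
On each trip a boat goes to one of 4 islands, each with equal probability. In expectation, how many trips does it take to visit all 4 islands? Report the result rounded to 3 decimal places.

8.333

After k distinct islands have appeared, the next trip gives a new one with probability (4-k)/4, so the expected wait for the (k+1)-th is 4/(4-k).
E[T] = 4/4 + 4/3 + 4/2 + 4/1 = 4·H_{4}.
H_{4} = 2.0833, so E[T] = 8.3333.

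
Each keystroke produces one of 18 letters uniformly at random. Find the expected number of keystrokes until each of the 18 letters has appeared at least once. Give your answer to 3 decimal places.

Split into phases: going from k distinct to k+1 distinct takes on average 18/(18-k) keystrokes.
E[T] = 18/18 + 18/17 + 18/16 + ... + 18/2 + 18/1 = 18·H_{18}.
H_{18} = 3.4951, so E[T] = 62.9119.

62.912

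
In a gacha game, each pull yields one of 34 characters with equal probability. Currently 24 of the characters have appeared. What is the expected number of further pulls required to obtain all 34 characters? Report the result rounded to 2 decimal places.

99.58

The wait to go from k to k+1 distinct characters is geometric with mean 34/(34-k).
Sum over k = 24,...,33: E = 34/10 + 34/9 + 34/8 + ... + 34/2 + 34/1 = 99.585.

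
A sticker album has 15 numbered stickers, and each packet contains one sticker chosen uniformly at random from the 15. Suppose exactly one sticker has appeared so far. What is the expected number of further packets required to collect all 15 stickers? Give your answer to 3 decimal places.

The wait to go from k to k+1 distinct stickers is geometric with mean 15/(15-k).
Sum over k = 1,...,14: E = 15/14 + 15/13 + 15/12 + ... + 15/2 + 15/1 = 48.7734.

48.773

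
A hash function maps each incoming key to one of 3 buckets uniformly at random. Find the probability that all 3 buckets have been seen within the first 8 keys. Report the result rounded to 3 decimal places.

By inclusion–exclusion over which buckets are missing,
P(all seen) = Σ_{j=0}^{3} (-1)^j C(3,j)((3-j)/3)^8
= 1.0000 - 0.1171 + 0.0005 - 0.0000
= 0.8834.

0.883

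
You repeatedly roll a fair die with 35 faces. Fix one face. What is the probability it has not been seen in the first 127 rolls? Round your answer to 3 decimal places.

Each roll misses the fixed face with probability (35-1)/35 = 34/35, independently.
P(still missing after 127) = (34/35)^127 = 0.0252.

0.025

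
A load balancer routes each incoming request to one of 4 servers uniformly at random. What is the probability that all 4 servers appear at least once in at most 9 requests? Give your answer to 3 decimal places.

By inclusion–exclusion over which servers are missing,
P(all seen) = Σ_{j=0}^{4} (-1)^j C(4,j)((4-j)/4)^9
= 1.0000 - 0.3003 + 0.0117 - 0.0000 + 0.0000
= 0.7114.

0.711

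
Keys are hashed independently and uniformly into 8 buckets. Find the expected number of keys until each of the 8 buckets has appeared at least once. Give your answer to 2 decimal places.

After k distinct buckets have appeared, the next key gives a new one with probability (8-k)/8, so the expected wait for the (k+1)-th is 8/(8-k).
E[T] = 8/8 + 8/7 + 8/6 + ... + 8/2 + 8/1 = 8·H_{8}.
H_{8} = 2.718, so E[T] = 21.743.

21.74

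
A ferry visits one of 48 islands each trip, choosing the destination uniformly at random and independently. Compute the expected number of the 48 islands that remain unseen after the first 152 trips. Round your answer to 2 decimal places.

For each island, P(unseen after 152) = (47/48)^152 = 0.041.
By linearity of expectation, E[unseen] = 48·(47/48)^152 = 1.956.

1.96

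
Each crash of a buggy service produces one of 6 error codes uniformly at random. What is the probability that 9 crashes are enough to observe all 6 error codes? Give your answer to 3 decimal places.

By inclusion–exclusion over which error codes are missing,
P(all seen) = Σ_{j=0}^{6} (-1)^j C(6,j)((6-j)/6)^9
= 1.0000 - 1.1628 + 0.3902 - 0.0391 + 0.0008 - 0.0000 + 0.0000
= 0.1890.

0.189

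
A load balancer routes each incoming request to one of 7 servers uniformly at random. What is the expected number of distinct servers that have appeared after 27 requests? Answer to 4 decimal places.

6.8910

For each server, P(seen in 27 requests) = 1 - (6/7)^27 = 0.98442.
By linearity of expectation, E[distinct seen] = 7·(1 - (6/7)^27) = 6.89097.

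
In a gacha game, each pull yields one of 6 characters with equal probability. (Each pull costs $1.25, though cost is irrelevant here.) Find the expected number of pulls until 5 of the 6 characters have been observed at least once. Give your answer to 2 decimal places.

Going from k to k+1 distinct takes a geometric number of pulls with mean 6/(6-k).
Sum over k = 0,...,4: E = 6/6 + 6/5 + 6/4 + 6/3 + 6/2 = 8.700.

8.70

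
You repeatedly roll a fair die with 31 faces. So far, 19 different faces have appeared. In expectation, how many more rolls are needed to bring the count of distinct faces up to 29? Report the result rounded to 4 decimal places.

From k distinct to k+1 distinct takes on average 31/(31-k) rolls.
Sum over k = 19,...,28: E = 31/12 + 31/11 + 31/10 + ... + 31/4 + 31/3 = 49.69953.

49.6995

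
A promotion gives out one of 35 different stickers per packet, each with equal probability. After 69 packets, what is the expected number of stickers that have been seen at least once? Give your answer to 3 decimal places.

For each sticker, P(seen in 69 packets) = 1 - (34/35)^69 = 0.8647.
By linearity of expectation, E[distinct seen] = 35·(1 - (34/35)^69) = 30.2639.

30.264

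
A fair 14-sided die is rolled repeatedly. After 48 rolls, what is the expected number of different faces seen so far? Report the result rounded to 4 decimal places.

For each face, P(seen in 48 rolls) = 1 - (13/14)^48 = 0.97148.
By linearity of expectation, E[distinct seen] = 14·(1 - (13/14)^48) = 13.60073.

13.6007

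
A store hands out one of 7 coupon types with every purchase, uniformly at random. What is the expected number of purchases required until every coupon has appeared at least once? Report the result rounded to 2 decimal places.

The wait to go from k to k+1 distinct coupons is geometric with mean 7/(7-k).
E[T] = 7/7 + 7/6 + 7/5 + ... + 7/2 + 7/1 = 7·H_{7}.
H_{7} = 2.593, so E[T] = 18.150.

18.15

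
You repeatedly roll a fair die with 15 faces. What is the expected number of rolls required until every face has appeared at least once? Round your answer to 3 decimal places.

After k distinct faces have appeared, the next roll gives a new one with probability (15-k)/15, so the expected wait for the (k+1)-th is 15/(15-k).
E[T] = 15/15 + 15/14 + 15/13 + ... + 15/2 + 15/1 = 15·H_{15}.
H_{15} = 3.3182, so E[T] = 49.7734.

49.773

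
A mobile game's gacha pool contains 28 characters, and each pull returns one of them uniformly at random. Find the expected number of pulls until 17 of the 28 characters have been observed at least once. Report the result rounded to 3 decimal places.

25.404

With k distinct characters already seen, the next new one arrives after an expected 28/(28-k) pulls.
Sum over k = 0,...,16: E = 28/28 + 28/27 + 28/26 + ... + 28/13 + 28/12 = 25.4042.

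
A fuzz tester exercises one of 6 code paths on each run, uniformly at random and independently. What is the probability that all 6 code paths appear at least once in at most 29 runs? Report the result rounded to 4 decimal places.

Let A_i be the event that code path i is missing after 29 runs. By inclusion–exclusion on the A_i,
P(all seen) = Σ_{j=0}^{6} (-1)^j C(6,j)((6-j)/6)^29
= 1.00000 - 0.03033 + 0.00012 - 0.00000 + 0.00000 - 0.00000 + 0.00000
= 0.96979.

0.9698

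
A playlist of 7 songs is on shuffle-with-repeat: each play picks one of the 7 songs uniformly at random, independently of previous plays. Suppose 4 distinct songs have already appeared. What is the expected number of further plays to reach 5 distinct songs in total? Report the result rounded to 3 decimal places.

With k distinct songs already seen, the next new one takes an expected 7/(7-k) plays.
Only the k = 4 term is needed: E = 7/3 = 2.3333.

2.333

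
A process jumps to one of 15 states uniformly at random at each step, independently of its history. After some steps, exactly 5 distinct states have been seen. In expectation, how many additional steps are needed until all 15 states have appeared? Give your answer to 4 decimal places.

From k distinct to k+1 distinct takes on average 15/(15-k) steps.
Sum over k = 5,...,14: E = 15/10 + 15/9 + 15/8 + ... + 15/2 + 15/1 = 43.93452.

43.9345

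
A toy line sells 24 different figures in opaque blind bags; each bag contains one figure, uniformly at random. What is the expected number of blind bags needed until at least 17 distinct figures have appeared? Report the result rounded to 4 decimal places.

With k distinct figures already seen, the next new one arrives after an expected 24/(24-k) blind bags.
Sum over k = 0,...,16: E = 24/24 + 24/23 + 24/22 + ... + 24/9 + 24/8 = 28.39442.

28.3944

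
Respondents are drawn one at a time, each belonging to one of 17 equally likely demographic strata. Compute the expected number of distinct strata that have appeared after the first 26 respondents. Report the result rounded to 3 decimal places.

13.485

For each stratum, P(seen in 26 respondents) = 1 - (16/17)^26 = 0.7932.
By linearity of expectation, E[distinct seen] = 17·(1 - (16/17)^26) = 13.4852.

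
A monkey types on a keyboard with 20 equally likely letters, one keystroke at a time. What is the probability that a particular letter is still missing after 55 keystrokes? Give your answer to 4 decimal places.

0.0595

On each keystroke the fixed letter fails to appear with probability 19/20.
P(still missing after 55) = (19/20)^55 = 0.05954.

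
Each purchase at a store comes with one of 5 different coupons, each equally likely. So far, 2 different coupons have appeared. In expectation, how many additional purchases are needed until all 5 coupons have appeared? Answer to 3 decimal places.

With k distinct coupons already seen, the next new one takes an expected 5/(5-k) purchases.
Sum over k = 2,...,4: E = 5/3 + 5/2 + 5/1 = 9.1667.

9.167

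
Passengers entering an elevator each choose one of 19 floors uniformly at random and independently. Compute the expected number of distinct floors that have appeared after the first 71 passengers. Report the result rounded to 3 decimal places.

18.591

For each floor, P(seen in 71 passengers) = 1 - (18/19)^71 = 0.9785.
By linearity of expectation, E[distinct seen] = 19·(1 - (18/19)^71) = 18.5911.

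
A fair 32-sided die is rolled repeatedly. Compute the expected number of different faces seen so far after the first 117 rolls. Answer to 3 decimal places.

For each face, P(seen in 117 rolls) = 1 - (31/32)^117 = 0.9756.
By linearity of expectation, E[distinct seen] = 32·(1 - (31/32)^117) = 31.2203.

31.220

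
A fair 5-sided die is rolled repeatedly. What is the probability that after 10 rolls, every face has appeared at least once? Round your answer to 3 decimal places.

By inclusion–exclusion over which faces are missing,
P(all seen) = Σ_{j=0}^{5} (-1)^j C(5,j)((5-j)/5)^10
= 1.0000 - 0.5369 + 0.0605 - 0.0010 + 0.0000 - 0.0000
= 0.5225.

0.523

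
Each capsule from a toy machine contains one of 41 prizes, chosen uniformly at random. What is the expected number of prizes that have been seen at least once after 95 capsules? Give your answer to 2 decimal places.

37.07

For each prize, P(seen in 95 capsules) = 1 - (40/41)^95 = 0.904.
By linearity of expectation, E[distinct seen] = 41·(1 - (40/41)^95) = 37.073.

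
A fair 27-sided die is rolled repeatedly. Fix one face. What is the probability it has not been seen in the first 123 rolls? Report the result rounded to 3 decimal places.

0.010

On each roll the fixed face fails to appear with probability 26/27.
P(still missing after 123) = (26/27)^123 = 0.0096.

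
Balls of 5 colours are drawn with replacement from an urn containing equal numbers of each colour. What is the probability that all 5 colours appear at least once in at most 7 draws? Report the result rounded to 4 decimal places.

By inclusion–exclusion over which colours are missing,
P(all seen) = Σ_{j=0}^{5} (-1)^j C(5,j)((5-j)/5)^7
= 1.00000 - 1.04858 + 0.27994 - 0.01638 + 0.00006 - 0.00000
= 0.21504.

0.2150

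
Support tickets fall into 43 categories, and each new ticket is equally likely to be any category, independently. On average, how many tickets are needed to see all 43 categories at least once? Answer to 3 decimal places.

187.050

Split into phases: going from k distinct to k+1 distinct takes on average 43/(43-k) tickets.
E[T] = 43/43 + 43/42 + 43/41 + ... + 43/2 + 43/1 = 43·H_{43}.
H_{43} = 4.3500, so E[T] = 187.0499.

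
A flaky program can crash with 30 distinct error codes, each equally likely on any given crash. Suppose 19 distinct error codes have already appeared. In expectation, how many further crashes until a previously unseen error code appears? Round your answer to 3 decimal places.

2.727

The number of crashes until the next new error code is geometric with success probability 11/30, so its mean is 30/11.
E = 30/11 = 2.7273.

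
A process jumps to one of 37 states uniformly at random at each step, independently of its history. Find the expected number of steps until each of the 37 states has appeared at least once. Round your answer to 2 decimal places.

155.46

The wait to go from k to k+1 distinct states is geometric with mean 37/(37-k).
E[T] = 37/37 + 37/36 + 37/35 + ... + 37/2 + 37/1 = 37·H_{37}.
H_{37} = 4.202, so E[T] = 155.459.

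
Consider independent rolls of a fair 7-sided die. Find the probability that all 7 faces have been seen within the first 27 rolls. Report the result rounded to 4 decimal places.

Let A_i be the event that face i is missing after 27 rolls. By inclusion–exclusion on the A_i,
P(all seen) = Σ_{j=0}^{7} (-1)^j C(7,j)((7-j)/7)^27
= 1.00000 - 0.10903 + 0.00238 - 0.00001 + 0.00000 - 0.00000 + 0.00000 - 0.00000
= 0.89334.

0.8933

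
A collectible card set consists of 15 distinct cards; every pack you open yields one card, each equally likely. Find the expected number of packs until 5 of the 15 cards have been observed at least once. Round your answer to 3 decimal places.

5.839

Going from k to k+1 distinct takes a geometric number of packs with mean 15/(15-k).
Sum over k = 0,...,4: E = 15/15 + 15/14 + 15/13 + 15/12 + 15/11 = 5.8389.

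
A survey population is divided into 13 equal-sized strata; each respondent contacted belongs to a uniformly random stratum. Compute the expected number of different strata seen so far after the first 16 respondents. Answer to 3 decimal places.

For each stratum, P(seen in 16 respondents) = 1 - (12/13)^16 = 0.7222.
By linearity of expectation, E[distinct seen] = 13·(1 - (12/13)^16) = 9.3880.

9.388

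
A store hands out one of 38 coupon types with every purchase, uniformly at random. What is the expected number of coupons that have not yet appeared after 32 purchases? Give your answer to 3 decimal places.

16.187

For each coupon, P(unseen after 32) = (37/38)^32 = 0.4260.
By linearity of expectation, E[unseen] = 38·(37/38)^32 = 16.1869.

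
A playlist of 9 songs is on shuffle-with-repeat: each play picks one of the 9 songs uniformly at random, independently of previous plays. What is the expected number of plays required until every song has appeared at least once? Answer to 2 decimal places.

25.46

After k distinct songs have appeared, the next play gives a new one with probability (9-k)/9, so the expected wait for the (k+1)-th is 9/(9-k).
E[T] = 9/9 + 9/8 + 9/7 + ... + 9/2 + 9/1 = 9·H_{9}.
H_{9} = 2.829, so E[T] = 25.461.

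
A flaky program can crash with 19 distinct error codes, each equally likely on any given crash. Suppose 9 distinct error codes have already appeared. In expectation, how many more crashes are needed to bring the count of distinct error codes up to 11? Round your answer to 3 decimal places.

With k distinct error codes already seen, the next new one takes an expected 19/(19-k) crashes.
Sum over k = 9,...,10: E = 19/10 + 19/9 = 4.0111.

4.011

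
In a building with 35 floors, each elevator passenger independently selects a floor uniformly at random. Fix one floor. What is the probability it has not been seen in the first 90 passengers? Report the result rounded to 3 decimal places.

On each passenger the fixed floor fails to appear with probability 34/35.
P(still missing after 90) = (34/35)^90 = 0.0736.

0.074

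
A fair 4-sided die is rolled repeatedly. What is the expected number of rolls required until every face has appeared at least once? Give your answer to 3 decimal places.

8.333

Split into phases: going from k distinct to k+1 distinct takes on average 4/(4-k) rolls.
E[T] = 4/4 + 4/3 + 4/2 + 4/1 = 4·H_{4}.
H_{4} = 2.0833, so E[T] = 8.3333.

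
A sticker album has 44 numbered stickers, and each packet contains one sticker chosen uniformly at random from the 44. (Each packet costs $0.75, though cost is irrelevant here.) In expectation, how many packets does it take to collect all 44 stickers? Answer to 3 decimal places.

The wait to go from k to k+1 distinct stickers is geometric with mean 44/(44-k).
E[T] = 44/44 + 44/43 + 44/42 + ... + 44/2 + 44/1 = 44·H_{44}.
H_{44} = 4.3727, so E[T] = 192.3999.

192.400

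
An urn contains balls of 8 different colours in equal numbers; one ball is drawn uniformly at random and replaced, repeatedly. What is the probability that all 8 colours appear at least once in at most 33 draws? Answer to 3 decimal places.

0.905

By inclusion–exclusion over which colours are missing,
P(all seen) = Σ_{j=0}^{8} (-1)^j C(8,j)((8-j)/8)^33
= 1.0000 - 0.0976 + 0.0021 - 0.0000 + 0.0000 - 0.0000 + 0.0000 - 0.0000 + 0.0000
= 0.9045.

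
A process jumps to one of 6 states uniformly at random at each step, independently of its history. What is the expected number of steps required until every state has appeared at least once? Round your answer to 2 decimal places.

Split into phases: going from k distinct to k+1 distinct takes on average 6/(6-k) steps.
E[T] = 6/6 + 6/5 + 6/4 + 6/3 + 6/2 + 6/1 = 6·H_{6}.
H_{6} = 2.450, so E[T] = 14.700.

14.70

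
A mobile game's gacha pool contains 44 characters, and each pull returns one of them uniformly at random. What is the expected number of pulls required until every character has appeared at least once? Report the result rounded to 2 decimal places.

192.40

After k distinct characters have appeared, the next pull gives a new one with probability (44-k)/44, so the expected wait for the (k+1)-th is 44/(44-k).
E[T] = 44/44 + 44/43 + 44/42 + ... + 44/2 + 44/1 = 44·H_{44}.
H_{44} = 4.373, so E[T] = 192.400.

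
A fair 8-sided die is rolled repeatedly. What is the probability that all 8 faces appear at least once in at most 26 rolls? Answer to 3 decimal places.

Let A_i be the event that face i is missing after 26 rolls. By inclusion–exclusion on the A_i,
P(all seen) = Σ_{j=0}^{8} (-1)^j C(8,j)((8-j)/8)^26
= 1.0000 - 0.2485 + 0.0158 - 0.0003 + 0.0000 - 0.0000 + 0.0000 - 0.0000 + 0.0000
= 0.7670.

0.767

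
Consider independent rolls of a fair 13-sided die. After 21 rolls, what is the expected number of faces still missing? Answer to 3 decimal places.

2.421

For each face, P(unseen after 21) = (12/13)^21 = 0.1862.
By linearity of expectation, E[unseen] = 13·(12/13)^21 = 2.4207.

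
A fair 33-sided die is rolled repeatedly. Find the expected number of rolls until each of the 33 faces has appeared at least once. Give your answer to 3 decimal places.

After k distinct faces have appeared, the next roll gives a new one with probability (33-k)/33, so the expected wait for the (k+1)-th is 33/(33-k).
E[T] = 33/33 + 33/32 + 33/31 + ... + 33/2 + 33/1 = 33·H_{33}.
H_{33} = 4.0888, so E[T] = 134.9303.

134.930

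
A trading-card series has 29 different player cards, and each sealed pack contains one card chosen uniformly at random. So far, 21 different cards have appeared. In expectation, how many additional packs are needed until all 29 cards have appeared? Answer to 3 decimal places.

78.818

The wait to go from k to k+1 distinct cards is geometric with mean 29/(29-k).
Sum over k = 21,...,28: E = 29/8 + 29/7 + 29/6 + ... + 29/2 + 29/1 = 78.8179.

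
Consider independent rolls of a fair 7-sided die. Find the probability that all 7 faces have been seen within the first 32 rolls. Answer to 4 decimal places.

By inclusion–exclusion over which faces are missing,
P(all seen) = Σ_{j=0}^{7} (-1)^j C(7,j)((7-j)/7)^32
= 1.00000 - 0.05044 + 0.00044 - 0.00000 + 0.00000 - 0.00000 + 0.00000 - 0.00000
= 0.95000.

0.9500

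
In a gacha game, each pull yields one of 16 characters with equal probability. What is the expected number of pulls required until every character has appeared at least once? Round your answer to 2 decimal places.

54.09

The wait to go from k to k+1 distinct characters is geometric with mean 16/(16-k).
E[T] = 16/16 + 16/15 + 16/14 + ... + 16/2 + 16/1 = 16·H_{16}.
H_{16} = 3.381, so E[T] = 54.092.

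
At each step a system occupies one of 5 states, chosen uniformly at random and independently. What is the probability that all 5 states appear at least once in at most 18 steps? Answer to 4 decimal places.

Let A_i be the event that state i is missing after 18 steps. By inclusion–exclusion on the A_i,
P(all seen) = Σ_{j=0}^{5} (-1)^j C(5,j)((5-j)/5)^18
= 1.00000 - 0.09007 + 0.00102 - 0.00000 + 0.00000 - 0.00000
= 0.91094.

0.9109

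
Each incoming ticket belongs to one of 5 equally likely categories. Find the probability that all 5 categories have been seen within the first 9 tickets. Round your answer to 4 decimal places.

0.4271

Let A_i be the event that category i is missing after 9 tickets. By inclusion–exclusion on the A_i,
P(all seen) = Σ_{j=0}^{5} (-1)^j C(5,j)((5-j)/5)^9
= 1.00000 - 0.67109 + 0.10078 - 0.00262 + 0.00000 - 0.00000
= 0.42707.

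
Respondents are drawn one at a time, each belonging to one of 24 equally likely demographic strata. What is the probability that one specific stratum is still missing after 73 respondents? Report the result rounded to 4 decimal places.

0.0447

On each respondent the fixed stratum fails to appear with probability 23/24.
P(still missing after 73) = (23/24)^73 = 0.04474.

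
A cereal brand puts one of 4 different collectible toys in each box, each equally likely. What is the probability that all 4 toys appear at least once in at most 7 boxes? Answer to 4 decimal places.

By inclusion–exclusion over which toys are missing,
P(all seen) = Σ_{j=0}^{4} (-1)^j C(4,j)((4-j)/4)^7
= 1.00000 - 0.53394 + 0.04688 - 0.00024 + 0.00000
= 0.51270.

0.5127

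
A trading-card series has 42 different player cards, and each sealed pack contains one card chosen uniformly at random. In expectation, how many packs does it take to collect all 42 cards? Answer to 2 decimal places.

After k distinct cards have appeared, the next pack gives a new one with probability (42-k)/42, so the expected wait for the (k+1)-th is 42/(42-k).
E[T] = 42/42 + 42/41 + 42/40 + ... + 42/2 + 42/1 = 42·H_{42}.
H_{42} = 4.327, so E[T] = 181.723.

181.72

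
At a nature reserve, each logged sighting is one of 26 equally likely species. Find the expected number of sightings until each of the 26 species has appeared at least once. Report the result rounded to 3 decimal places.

100.215

After k distinct species have appeared, the next sighting gives a new one with probability (26-k)/26, so the expected wait for the (k+1)-th is 26/(26-k).
E[T] = 26/26 + 26/25 + 26/24 + ... + 26/2 + 26/1 = 26·H_{26}.
H_{26} = 3.8544, so E[T] = 100.2149.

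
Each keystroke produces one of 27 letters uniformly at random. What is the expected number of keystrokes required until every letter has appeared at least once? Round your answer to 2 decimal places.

The wait to go from k to k+1 distinct letters is geometric with mean 27/(27-k).
E[T] = 27/27 + 27/26 + 27/25 + ... + 27/2 + 27/1 = 27·H_{27}.
H_{27} = 3.891, so E[T] = 105.069.

105.07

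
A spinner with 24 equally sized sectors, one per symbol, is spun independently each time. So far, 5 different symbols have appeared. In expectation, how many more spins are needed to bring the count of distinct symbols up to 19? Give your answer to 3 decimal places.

With k distinct symbols already seen, the next new one takes an expected 24/(24-k) spins.
Sum over k = 5,...,18: E = 24/19 + 24/18 + 24/17 + ... + 24/7 + 24/6 = 30.3458.

30.346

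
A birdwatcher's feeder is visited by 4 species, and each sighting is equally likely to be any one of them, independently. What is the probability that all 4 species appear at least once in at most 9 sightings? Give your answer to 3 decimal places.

Let A_i be the event that species i is missing after 9 sightings. By inclusion–exclusion on the A_i,
P(all seen) = Σ_{j=0}^{4} (-1)^j C(4,j)((4-j)/4)^9
= 1.0000 - 0.3003 + 0.0117 - 0.0000 + 0.0000
= 0.7114.

0.711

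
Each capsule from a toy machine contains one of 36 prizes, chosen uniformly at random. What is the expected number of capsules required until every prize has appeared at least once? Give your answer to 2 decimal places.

150.28

After k distinct prizes have appeared, the next capsule gives a new one with probability (36-k)/36, so the expected wait for the (k+1)-th is 36/(36-k).
E[T] = 36/36 + 36/35 + 36/34 + ... + 36/2 + 36/1 = 36·H_{36}.
H_{36} = 4.175, so E[T] = 150.284.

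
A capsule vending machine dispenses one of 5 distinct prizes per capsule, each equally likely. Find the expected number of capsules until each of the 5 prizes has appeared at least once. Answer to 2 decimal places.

Split into phases: going from k distinct to k+1 distinct takes on average 5/(5-k) capsules.
E[T] = 5/5 + 5/4 + 5/3 + 5/2 + 5/1 = 5·H_{5}.
H_{5} = 2.283, so E[T] = 11.417.

11.42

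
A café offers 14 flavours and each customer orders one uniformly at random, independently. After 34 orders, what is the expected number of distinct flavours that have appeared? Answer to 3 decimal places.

For each flavour, P(seen in 34 orders) = 1 - (13/14)^34 = 0.9195.
By linearity of expectation, E[distinct seen] = 14·(1 - (13/14)^34) = 12.8732.

12.873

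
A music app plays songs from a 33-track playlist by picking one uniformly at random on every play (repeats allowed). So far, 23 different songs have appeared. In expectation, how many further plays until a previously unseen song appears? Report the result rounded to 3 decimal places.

3.300

Each play yields a new song with probability (33-23)/33 = 10/33, so the wait is geometric with mean 33/10.
E = 33/10 = 3.3000.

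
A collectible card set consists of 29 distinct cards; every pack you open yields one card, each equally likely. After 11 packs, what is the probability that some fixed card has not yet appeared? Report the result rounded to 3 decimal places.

On each pack the fixed card fails to appear with probability 28/29.
P(still missing after 11) = (28/29)^11 = 0.6798.

0.680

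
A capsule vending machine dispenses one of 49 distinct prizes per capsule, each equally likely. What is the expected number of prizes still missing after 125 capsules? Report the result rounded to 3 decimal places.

3.723

For each prize, P(unseen after 125) = (48/49)^125 = 0.0760.
By linearity of expectation, E[unseen] = 49·(48/49)^125 = 3.7226.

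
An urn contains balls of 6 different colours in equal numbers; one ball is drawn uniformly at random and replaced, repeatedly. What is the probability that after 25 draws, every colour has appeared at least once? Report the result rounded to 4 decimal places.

0.9377

By inclusion–exclusion over which colours are missing,
P(all seen) = Σ_{j=0}^{6} (-1)^j C(6,j)((6-j)/6)^25
= 1.00000 - 0.06290 + 0.00059 - 0.00000 + 0.00000 - 0.00000 + 0.00000
= 0.93770.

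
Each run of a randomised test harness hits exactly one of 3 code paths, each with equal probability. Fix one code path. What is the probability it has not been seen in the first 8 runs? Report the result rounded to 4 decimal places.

On each run the fixed code path fails to appear with probability 2/3.
P(still missing after 8) = (2/3)^8 = 0.03902.

0.0390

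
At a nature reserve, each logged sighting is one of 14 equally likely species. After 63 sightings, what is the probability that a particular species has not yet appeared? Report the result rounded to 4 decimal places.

0.0094

Each sighting misses the fixed species with probability (14-1)/14 = 13/14, independently.
P(still missing after 63) = (13/14)^63 = 0.00938.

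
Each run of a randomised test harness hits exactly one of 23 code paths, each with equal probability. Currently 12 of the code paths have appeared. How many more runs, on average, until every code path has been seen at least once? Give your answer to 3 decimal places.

The wait to go from k to k+1 distinct code paths is geometric with mean 23/(23-k).
Sum over k = 12,...,22: E = 23/11 + 23/10 + 23/9 + ... + 23/2 + 23/1 = 69.4572.

69.457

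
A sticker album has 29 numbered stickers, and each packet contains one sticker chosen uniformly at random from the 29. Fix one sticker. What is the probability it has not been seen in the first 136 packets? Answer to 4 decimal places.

On each packet the fixed sticker fails to appear with probability 28/29.
P(still missing after 136) = (28/29)^136 = 0.00846.

0.0085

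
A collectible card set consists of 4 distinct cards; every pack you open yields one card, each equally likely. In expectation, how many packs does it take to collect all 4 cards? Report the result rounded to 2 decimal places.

8.33

The wait to go from k to k+1 distinct cards is geometric with mean 4/(4-k).
E[T] = 4/4 + 4/3 + 4/2 + 4/1 = 4·H_{4}.
H_{4} = 2.083, so E[T] = 8.333.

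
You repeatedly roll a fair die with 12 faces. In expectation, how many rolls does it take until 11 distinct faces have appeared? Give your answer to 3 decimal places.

25.239

Going from k to k+1 distinct takes a geometric number of rolls with mean 12/(12-k).
Sum over k = 0,...,10: E = 12/12 + 12/11 + 12/10 + ... + 12/3 + 12/2 = 25.2385.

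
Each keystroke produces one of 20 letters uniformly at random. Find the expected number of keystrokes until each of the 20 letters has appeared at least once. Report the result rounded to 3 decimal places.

After k distinct letters have appeared, the next keystroke gives a new one with probability (20-k)/20, so the expected wait for the (k+1)-th is 20/(20-k).
E[T] = 20/20 + 20/19 + 20/18 + ... + 20/2 + 20/1 = 20·H_{20}.
H_{20} = 3.5977, so E[T] = 71.9548.

71.955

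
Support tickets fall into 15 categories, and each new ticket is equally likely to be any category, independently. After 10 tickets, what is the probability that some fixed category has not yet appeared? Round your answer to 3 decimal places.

Each ticket misses the fixed category with probability (15-1)/15 = 14/15, independently.
P(still missing after 10) = (14/15)^10 = 0.5016.

0.502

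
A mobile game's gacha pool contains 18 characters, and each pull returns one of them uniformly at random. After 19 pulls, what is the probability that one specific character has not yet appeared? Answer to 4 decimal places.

0.3376

Each pull misses the fixed character with probability (18-1)/18 = 17/18, independently.
P(still missing after 19) = (17/18)^19 = 0.33756.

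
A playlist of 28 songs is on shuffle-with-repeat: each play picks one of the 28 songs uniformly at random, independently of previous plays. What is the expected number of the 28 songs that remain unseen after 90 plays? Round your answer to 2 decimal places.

1.06

For each song, P(unseen after 90) = (27/28)^90 = 0.038.
By linearity of expectation, E[unseen] = 28·(27/28)^90 = 1.061.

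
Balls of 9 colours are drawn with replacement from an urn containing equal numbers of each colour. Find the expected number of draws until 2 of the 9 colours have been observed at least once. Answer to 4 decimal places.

With k distinct colours already seen, the next new one arrives after an expected 9/(9-k) draws.
Sum over k = 0,...,1: E = 9/9 + 9/8 = 2.12500.

2.1250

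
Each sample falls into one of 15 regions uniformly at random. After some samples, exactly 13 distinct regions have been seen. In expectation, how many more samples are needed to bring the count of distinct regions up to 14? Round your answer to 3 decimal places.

The wait to go from k to k+1 distinct regions is geometric with mean 15/(15-k).
Only the k = 13 term is needed: E = 15/2 = 7.5000.

7.500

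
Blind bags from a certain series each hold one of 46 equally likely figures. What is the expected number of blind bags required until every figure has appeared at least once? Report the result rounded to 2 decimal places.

Split into phases: going from k distinct to k+1 distinct takes on average 46/(46-k) blind bags.
E[T] = 46/46 + 46/45 + 46/44 + ... + 46/2 + 46/1 = 46·H_{46}.
H_{46} = 4.417, so E[T] = 203.168.

203.17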